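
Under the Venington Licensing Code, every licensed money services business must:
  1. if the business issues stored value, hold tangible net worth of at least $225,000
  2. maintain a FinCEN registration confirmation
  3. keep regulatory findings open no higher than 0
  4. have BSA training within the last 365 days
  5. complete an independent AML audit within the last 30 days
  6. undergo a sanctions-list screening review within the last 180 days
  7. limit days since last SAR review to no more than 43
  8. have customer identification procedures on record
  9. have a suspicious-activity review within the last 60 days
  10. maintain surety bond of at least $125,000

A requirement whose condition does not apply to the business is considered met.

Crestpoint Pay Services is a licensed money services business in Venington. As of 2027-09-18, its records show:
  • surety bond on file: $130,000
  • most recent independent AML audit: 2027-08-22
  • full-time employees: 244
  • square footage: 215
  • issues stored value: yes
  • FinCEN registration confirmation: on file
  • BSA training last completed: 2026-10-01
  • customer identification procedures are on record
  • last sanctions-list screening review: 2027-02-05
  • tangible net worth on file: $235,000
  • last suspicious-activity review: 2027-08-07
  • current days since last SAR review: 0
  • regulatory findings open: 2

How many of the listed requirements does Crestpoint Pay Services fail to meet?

2

1. condition 'issues stored value' holds; tangible net worth $235,000 ≥ $225,000 → met
2. FinCEN registration confirmation present → met
3. regulatory findings open 2 > 0 → not met
4. BSA training 352 days ago vs limit 365 → met
5. independent AML audit 27 days ago vs limit 30 → met
6. sanctions-list screening review 225 days ago vs limit 180 → not met
7. days since last SAR review 0 ≤ 43 → met
8. customer identification procedures present → met
9. suspicious-activity review 42 days ago vs limit 60 → met
10. surety bond $130,000 ≥ $125,000 → met
Not met: 2 of 10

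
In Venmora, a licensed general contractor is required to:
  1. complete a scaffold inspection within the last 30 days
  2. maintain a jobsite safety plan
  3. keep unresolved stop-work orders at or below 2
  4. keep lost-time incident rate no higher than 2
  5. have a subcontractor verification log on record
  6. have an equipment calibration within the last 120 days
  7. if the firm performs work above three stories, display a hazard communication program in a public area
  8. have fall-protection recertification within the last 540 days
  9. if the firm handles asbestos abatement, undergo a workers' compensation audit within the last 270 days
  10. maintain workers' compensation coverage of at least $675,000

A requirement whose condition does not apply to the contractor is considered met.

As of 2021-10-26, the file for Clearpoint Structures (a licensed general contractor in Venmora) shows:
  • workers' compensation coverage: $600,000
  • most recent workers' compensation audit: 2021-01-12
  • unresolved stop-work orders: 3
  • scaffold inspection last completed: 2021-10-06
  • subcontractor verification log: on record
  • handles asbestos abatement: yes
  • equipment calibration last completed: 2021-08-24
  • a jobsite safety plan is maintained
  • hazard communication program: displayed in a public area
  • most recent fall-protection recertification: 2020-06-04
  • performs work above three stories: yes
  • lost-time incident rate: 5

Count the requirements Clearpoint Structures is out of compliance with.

4

1. scaffold inspection 20 days ago vs limit 30 → met
2. jobsite safety plan present → met
3. unresolved stop-work orders 3 > 2 → not met
4. lost-time incident rate 5 > 2 → not met
5. subcontractor verification log present → met
6. equipment calibration 63 days ago vs limit 120 → met
7. condition 'performs work above three stories' holds; hazard communication program present → met
8. fall-protection recertification 509 days ago vs limit 540 → met
9. condition 'handles asbestos abatement' holds; workers' compensation audit 287 days ago vs limit 270 → not met
10. workers' compensation coverage $600,000 < $675,000 → not met
Not met: 4 of 10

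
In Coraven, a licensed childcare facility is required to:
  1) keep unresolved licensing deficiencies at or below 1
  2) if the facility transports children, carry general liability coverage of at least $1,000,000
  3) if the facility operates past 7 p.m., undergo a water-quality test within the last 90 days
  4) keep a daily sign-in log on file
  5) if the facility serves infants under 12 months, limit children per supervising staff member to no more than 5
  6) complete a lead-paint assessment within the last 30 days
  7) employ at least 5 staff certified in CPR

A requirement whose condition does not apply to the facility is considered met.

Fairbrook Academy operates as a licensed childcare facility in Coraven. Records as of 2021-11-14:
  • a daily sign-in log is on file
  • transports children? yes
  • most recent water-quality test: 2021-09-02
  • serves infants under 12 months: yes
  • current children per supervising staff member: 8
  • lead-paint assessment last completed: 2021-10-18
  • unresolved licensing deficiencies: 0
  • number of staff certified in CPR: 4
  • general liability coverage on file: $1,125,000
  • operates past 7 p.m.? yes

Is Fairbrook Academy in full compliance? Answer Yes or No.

No

1. unresolved licensing deficiencies 0 ≤ 1 → met
2. condition 'transports children' holds; general liability coverage $1,125,000 ≥ $1,000,000 → met
3. condition 'operates past 7 p.m.' holds; water-quality test 73 days ago vs limit 90 → met
4. daily sign-in log present → met
5. condition 'serves infants under 12 months' holds; children per supervising staff member 8 > 5 → not met
6. lead-paint assessment 27 days ago vs limit 30 → met
7. staff certified in CPR 4 < 5 → not met
Not met: 5, 7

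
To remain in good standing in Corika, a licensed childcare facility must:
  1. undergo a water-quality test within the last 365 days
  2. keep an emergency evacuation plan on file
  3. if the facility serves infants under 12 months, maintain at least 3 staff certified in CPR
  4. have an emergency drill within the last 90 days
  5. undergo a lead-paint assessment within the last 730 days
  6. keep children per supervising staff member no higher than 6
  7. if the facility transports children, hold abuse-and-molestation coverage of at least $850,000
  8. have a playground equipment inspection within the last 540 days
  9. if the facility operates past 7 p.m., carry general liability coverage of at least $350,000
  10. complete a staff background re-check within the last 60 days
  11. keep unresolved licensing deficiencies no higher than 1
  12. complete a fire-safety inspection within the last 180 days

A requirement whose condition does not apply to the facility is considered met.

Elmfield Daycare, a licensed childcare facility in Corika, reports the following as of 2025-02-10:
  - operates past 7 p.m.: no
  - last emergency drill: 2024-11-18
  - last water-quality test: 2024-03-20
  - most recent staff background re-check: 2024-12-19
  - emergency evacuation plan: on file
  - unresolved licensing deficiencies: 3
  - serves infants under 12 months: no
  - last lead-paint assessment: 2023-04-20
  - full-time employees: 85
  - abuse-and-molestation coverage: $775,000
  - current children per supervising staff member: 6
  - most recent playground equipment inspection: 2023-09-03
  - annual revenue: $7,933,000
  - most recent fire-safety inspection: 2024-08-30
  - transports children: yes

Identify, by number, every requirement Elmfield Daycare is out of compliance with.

1. water-quality test 327 days ago vs limit 365 → met
2. emergency evacuation plan present → met
3. condition 'serves infants under 12 months' does not hold → requirement n/a → met
4. emergency drill 84 days ago vs limit 90 → met
5. lead-paint assessment 662 days ago vs limit 730 → met
6. children per supervising staff member 6 ≤ 6 → met
7. condition 'transports children' holds; abuse-and-molestation coverage $775,000 < $850,000 → not met
8. playground equipment inspection 526 days ago vs limit 540 → met
9. condition 'operates past 7 p.m.' does not hold → requirement n/a → met
10. staff background re-check 53 days ago vs limit 60 → met
11. unresolved licensing deficiencies 3 > 1 → not met
12. fire-safety inspection 164 days ago vs limit 180 → met
Not met: 7, 11

7, 11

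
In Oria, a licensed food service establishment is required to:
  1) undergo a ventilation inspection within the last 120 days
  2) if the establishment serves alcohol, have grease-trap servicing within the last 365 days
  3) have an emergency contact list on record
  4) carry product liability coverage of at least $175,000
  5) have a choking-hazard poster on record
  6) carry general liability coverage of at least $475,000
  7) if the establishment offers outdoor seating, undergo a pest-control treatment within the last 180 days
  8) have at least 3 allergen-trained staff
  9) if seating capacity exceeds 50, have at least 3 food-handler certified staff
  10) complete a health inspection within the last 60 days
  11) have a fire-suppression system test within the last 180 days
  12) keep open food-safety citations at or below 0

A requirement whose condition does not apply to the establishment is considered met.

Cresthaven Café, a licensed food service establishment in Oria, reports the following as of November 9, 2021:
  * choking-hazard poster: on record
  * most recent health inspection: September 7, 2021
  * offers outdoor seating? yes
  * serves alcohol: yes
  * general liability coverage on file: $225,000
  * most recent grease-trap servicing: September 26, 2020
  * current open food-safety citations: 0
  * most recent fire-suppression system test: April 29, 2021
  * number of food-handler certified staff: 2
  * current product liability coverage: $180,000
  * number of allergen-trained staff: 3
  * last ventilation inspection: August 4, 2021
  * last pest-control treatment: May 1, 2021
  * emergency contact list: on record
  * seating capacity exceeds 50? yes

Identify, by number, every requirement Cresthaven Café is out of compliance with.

2, 6, 7, 9, 10, 11

1. ventilation inspection 97 days ago vs limit 120 → met
2. condition 'serves alcohol' holds; grease-trap servicing 409 days ago vs limit 365 → not met
3. emergency contact list present → met
4. product liability coverage $180,000 ≥ $175,000 → met
5. choking-hazard poster present → met
6. general liability coverage $225,000 < $475,000 → not met
7. condition 'offers outdoor seating' holds; pest-control treatment 192 days ago vs limit 180 → not met
8. allergen-trained staff 3 ≥ 3 → met
9. condition 'seating capacity exceeds 50' holds; food-handler certified staff 2 < 3 → not met
10. health inspection 63 days ago vs limit 60 → not met
11. fire-suppression system test 194 days ago vs limit 180 → not met
12. open food-safety citations 0 ≤ 0 → met
Not met: 2, 6, 7, 9, 10, 11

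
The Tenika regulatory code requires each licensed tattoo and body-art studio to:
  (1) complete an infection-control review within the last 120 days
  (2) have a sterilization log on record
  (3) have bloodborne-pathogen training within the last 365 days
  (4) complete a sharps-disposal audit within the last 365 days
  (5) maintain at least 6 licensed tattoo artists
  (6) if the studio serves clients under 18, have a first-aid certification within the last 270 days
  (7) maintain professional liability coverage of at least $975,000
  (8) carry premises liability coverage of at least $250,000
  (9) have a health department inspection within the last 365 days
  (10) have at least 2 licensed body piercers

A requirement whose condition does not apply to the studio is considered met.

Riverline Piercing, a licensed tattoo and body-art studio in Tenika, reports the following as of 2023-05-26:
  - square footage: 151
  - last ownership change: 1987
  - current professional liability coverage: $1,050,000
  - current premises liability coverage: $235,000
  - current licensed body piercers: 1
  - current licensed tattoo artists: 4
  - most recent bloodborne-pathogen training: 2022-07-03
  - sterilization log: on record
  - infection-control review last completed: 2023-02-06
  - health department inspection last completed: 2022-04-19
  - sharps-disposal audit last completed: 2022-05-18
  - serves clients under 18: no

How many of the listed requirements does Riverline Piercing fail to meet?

5

1. infection-control review 109 days ago vs limit 120 → met
2. sterilization log present → met
3. bloodborne-pathogen training 327 days ago vs limit 365 → met
4. sharps-disposal audit 373 days ago vs limit 365 → not met
5. licensed tattoo artists 4 < 6 → not met
6. condition 'serves clients under 18' does not hold → requirement n/a → met
7. professional liability coverage $1,050,000 ≥ $975,000 → met
8. premises liability coverage $235,000 < $250,000 → not met
9. health department inspection 402 days ago vs limit 365 → not met
10. licensed body piercers 1 < 2 → not met
Not met: 5 of 10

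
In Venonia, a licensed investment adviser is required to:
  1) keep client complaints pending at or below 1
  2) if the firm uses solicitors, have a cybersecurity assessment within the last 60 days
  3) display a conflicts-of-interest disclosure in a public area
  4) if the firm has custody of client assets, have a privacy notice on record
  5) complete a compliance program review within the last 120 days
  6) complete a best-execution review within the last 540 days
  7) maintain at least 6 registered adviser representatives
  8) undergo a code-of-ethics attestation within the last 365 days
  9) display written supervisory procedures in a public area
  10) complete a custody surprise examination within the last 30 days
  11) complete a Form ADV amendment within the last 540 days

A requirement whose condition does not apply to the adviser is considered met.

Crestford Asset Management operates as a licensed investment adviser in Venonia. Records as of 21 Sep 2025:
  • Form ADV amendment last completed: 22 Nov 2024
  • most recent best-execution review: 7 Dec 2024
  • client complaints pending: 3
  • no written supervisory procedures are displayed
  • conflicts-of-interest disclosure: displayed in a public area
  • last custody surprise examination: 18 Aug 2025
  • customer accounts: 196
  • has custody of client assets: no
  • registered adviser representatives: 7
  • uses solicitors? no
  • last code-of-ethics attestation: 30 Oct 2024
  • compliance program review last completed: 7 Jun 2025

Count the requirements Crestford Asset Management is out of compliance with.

3

1. client complaints pending 3 > 1 → not met
2. condition 'uses solicitors' does not hold → requirement n/a → met
3. conflicts-of-interest disclosure present → met
4. condition 'has custody of client assets' does not hold → requirement n/a → met
5. compliance program review 106 days ago vs limit 120 → met
6. best-execution review 288 days ago vs limit 540 → met
7. registered adviser representatives 7 ≥ 6 → met
8. code-of-ethics attestation 326 days ago vs limit 365 → met
9. written supervisory procedures absent → not met
10. custody surprise examination 34 days ago vs limit 30 → not met
11. Form ADV amendment 303 days ago vs limit 540 → met
Not met: 3 of 11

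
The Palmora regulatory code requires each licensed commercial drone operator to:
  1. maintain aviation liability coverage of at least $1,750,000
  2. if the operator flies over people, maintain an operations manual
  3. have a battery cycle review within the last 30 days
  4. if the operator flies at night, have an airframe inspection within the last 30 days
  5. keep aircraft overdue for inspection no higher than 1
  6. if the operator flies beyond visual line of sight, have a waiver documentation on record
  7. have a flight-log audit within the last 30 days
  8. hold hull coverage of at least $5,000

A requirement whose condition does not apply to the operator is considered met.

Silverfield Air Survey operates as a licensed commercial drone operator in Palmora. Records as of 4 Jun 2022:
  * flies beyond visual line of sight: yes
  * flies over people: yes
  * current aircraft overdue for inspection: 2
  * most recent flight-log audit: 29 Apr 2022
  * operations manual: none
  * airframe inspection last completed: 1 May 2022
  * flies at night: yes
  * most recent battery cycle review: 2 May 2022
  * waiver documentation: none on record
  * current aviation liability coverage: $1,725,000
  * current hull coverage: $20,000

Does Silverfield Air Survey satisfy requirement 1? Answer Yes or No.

1. aviation liability coverage $1,725,000 < $1,750,000 → not met

No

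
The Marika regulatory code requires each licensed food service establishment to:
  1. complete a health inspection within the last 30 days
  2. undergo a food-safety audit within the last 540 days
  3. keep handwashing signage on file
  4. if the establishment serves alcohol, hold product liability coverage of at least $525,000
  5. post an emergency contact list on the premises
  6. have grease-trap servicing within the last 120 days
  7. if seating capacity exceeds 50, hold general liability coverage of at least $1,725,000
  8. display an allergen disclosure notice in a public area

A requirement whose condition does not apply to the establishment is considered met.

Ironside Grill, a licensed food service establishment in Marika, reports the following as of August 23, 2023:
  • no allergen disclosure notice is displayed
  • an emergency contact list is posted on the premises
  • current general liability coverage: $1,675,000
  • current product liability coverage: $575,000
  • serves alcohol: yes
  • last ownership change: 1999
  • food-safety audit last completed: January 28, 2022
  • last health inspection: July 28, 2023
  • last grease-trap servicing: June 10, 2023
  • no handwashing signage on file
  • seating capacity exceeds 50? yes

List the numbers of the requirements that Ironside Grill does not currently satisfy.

1. health inspection 26 days ago vs limit 30 → met
2. food-safety audit 572 days ago vs limit 540 → not met
3. handwashing signage absent → not met
4. condition 'serves alcohol' holds; product liability coverage $575,000 ≥ $525,000 → met
5. emergency contact list present → met
6. grease-trap servicing 74 days ago vs limit 120 → met
7. condition 'seating capacity exceeds 50' holds; general liability coverage $1,675,000 < $1,725,000 → not met
8. allergen disclosure notice absent → not met
Not met: 2, 3, 7, 8

2, 3, 7, 8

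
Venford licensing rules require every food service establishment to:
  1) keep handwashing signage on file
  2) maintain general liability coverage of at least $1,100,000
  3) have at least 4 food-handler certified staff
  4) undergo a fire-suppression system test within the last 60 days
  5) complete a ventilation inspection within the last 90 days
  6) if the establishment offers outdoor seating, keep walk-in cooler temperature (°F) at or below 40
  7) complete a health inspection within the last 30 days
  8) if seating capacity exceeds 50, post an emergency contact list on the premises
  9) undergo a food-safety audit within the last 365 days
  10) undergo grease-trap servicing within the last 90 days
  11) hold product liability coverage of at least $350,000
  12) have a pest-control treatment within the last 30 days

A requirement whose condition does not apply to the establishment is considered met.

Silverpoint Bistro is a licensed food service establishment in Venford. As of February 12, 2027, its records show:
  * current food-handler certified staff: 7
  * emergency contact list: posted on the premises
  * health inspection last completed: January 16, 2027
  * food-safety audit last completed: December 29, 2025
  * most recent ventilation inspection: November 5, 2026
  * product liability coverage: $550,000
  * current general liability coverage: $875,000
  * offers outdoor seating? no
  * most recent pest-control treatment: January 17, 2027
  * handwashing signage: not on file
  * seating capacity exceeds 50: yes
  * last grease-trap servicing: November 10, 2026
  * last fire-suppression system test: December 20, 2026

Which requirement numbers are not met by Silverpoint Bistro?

1. handwashing signage absent → not met
2. general liability coverage $875,000 < $1,100,000 → not met
3. food-handler certified staff 7 ≥ 4 → met
4. fire-suppression system test 54 days ago vs limit 60 → met
5. ventilation inspection 99 days ago vs limit 90 → not met
6. condition 'offers outdoor seating' does not hold → requirement n/a → met
7. health inspection 27 days ago vs limit 30 → met
8. condition 'seating capacity exceeds 50' holds; emergency contact list present → met
9. food-safety audit 410 days ago vs limit 365 → not met
10. grease-trap servicing 94 days ago vs limit 90 → not met
11. product liability coverage $550,000 ≥ $350,000 → met
12. pest-control treatment 26 days ago vs limit 30 → met
Not met: 1, 2, 5, 9, 10

1, 2, 5, 9, 10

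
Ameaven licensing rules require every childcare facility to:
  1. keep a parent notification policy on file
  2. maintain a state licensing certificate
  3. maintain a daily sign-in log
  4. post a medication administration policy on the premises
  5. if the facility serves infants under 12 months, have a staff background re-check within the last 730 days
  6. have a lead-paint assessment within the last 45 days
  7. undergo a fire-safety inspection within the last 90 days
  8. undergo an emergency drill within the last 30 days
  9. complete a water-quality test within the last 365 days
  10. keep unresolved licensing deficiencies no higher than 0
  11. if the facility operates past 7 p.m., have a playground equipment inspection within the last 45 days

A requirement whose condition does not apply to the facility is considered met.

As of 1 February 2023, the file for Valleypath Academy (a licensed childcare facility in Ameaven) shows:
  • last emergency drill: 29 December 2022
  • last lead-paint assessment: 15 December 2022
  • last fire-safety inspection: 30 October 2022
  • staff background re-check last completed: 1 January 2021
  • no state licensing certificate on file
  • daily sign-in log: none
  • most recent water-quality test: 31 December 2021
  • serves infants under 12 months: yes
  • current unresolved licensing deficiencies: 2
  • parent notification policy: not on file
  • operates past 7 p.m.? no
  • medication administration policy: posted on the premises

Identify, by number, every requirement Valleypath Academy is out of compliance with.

1. parent notification policy absent → not met
2. state licensing certificate absent → not met
3. daily sign-in log absent → not met
4. medication administration policy present → met
5. condition 'serves infants under 12 months' holds; staff background re-check 761 days ago vs limit 730 → not met
6. lead-paint assessment 48 days ago vs limit 45 → not met
7. fire-safety inspection 94 days ago vs limit 90 → not met
8. emergency drill 34 days ago vs limit 30 → not met
9. water-quality test 397 days ago vs limit 365 → not met
10. unresolved licensing deficiencies 2 > 0 → not met
11. condition 'operates past 7 p.m.' does not hold → requirement n/a → met
Not met: 1, 2, 3, 5, 6, 7, 8, 9, 10

1, 2, 3, 5, 6, 7, 8, 9, 10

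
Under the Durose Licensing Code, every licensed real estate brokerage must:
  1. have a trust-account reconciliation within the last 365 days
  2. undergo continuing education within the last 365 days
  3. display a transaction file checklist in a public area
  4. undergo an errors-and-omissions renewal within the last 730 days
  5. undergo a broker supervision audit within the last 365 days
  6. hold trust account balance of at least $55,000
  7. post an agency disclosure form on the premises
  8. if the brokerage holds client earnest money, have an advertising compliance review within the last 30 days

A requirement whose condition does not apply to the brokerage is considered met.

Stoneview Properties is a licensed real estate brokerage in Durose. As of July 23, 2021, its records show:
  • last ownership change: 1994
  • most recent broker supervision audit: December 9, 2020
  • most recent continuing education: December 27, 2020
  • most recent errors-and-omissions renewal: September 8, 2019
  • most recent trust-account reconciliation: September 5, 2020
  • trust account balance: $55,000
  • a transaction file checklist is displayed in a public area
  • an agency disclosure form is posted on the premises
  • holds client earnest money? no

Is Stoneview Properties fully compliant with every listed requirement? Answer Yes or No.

1. trust-account reconciliation 321 days ago vs limit 365 → met
2. continuing education 208 days ago vs limit 365 → met
3. transaction file checklist present → met
4. errors-and-omissions renewal 684 days ago vs limit 730 → met
5. broker supervision audit 226 days ago vs limit 365 → met
6. trust account balance $55,000 ≥ $55,000 → met
7. agency disclosure form present → met
8. condition 'holds client earnest money' does not hold → requirement n/a → met
All met.

Yes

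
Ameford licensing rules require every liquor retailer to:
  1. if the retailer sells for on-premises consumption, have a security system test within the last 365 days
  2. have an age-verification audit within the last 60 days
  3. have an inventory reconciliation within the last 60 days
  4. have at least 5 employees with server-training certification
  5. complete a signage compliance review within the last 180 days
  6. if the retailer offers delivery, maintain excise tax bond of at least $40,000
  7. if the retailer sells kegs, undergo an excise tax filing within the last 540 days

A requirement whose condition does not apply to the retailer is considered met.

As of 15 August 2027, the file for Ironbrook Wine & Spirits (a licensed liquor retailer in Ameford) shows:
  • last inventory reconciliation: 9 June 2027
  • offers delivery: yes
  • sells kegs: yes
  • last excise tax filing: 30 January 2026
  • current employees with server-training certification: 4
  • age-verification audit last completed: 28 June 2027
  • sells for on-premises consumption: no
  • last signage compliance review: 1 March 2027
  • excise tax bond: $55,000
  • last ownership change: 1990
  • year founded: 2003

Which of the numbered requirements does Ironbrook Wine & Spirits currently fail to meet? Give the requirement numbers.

3, 4, 7

1. condition 'sells for on-premises consumption' does not hold → requirement n/a → met
2. age-verification audit 48 days ago vs limit 60 → met
3. inventory reconciliation 67 days ago vs limit 60 → not met
4. employees with server-training certification 4 < 5 → not met
5. signage compliance review 167 days ago vs limit 180 → met
6. condition 'offers delivery' holds; excise tax bond $55,000 ≥ $40,000 → met
7. condition 'sells kegs' holds; excise tax filing 562 days ago vs limit 540 → not met
Not met: 3, 4, 7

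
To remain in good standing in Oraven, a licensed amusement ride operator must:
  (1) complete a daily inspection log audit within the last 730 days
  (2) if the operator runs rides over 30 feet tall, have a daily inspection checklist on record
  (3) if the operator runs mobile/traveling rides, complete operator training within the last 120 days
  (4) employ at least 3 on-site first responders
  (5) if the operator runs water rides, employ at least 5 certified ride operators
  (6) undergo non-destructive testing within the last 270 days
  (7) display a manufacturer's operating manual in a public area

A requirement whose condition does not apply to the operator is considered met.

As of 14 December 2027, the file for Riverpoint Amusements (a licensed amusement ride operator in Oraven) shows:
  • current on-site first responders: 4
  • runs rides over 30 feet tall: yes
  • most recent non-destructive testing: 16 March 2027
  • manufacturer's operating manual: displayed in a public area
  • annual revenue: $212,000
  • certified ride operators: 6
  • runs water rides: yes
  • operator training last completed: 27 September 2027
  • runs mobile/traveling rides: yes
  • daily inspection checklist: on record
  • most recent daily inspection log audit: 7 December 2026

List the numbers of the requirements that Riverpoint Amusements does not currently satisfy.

6

1. daily inspection log audit 372 days ago vs limit 730 → met
2. condition 'runs rides over 30 feet tall' holds; daily inspection checklist present → met
3. condition 'runs mobile/traveling rides' holds; operator training 78 days ago vs limit 120 → met
4. on-site first responders 4 ≥ 3 → met
5. condition 'runs water rides' holds; certified ride operators 6 ≥ 5 → met
6. non-destructive testing 273 days ago vs limit 270 → not met
7. manufacturer's operating manual present → met
Not met: 6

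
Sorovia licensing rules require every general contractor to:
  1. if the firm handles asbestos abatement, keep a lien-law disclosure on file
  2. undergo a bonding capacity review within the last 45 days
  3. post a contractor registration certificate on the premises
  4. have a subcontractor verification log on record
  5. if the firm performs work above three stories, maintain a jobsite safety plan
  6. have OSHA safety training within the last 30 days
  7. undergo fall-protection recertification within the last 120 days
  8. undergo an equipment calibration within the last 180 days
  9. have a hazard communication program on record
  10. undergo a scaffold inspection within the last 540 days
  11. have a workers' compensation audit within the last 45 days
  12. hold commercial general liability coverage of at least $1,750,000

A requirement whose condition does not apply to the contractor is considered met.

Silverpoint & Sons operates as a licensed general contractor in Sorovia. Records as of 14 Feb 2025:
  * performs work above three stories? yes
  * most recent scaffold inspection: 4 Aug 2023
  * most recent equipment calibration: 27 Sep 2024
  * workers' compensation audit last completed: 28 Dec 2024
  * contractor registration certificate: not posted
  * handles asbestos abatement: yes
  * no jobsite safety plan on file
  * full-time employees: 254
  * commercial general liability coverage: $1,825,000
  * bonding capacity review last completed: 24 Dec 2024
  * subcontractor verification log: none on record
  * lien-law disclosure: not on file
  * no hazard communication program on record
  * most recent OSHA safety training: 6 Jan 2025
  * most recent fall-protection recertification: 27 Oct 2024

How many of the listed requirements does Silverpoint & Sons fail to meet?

9

1. condition 'handles asbestos abatement' holds; lien-law disclosure absent → not met
2. bonding capacity review 52 days ago vs limit 45 → not met
3. contractor registration certificate absent → not met
4. subcontractor verification log absent → not met
5. condition 'performs work above three stories' holds; jobsite safety plan absent → not met
6. OSHA safety training 39 days ago vs limit 30 → not met
7. fall-protection recertification 110 days ago vs limit 120 → met
8. equipment calibration 140 days ago vs limit 180 → met
9. hazard communication program absent → not met
10. scaffold inspection 560 days ago vs limit 540 → not met
11. workers' compensation audit 48 days ago vs limit 45 → not met
12. commercial general liability coverage $1,825,000 ≥ $1,750,000 → met
Not met: 9 of 12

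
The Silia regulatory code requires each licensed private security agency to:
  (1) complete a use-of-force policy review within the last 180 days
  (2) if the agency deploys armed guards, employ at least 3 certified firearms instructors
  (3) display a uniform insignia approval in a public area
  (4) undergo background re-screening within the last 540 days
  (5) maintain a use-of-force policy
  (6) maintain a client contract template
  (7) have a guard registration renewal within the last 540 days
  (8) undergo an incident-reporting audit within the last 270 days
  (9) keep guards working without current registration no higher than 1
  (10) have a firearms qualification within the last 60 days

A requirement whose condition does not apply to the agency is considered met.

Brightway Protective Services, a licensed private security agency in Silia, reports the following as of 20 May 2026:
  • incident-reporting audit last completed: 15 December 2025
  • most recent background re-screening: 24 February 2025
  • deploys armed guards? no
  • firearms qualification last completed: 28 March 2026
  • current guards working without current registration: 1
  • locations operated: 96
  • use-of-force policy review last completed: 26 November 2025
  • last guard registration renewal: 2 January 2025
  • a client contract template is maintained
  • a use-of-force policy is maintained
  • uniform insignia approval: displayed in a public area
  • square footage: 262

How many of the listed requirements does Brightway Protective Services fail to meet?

0

1. use-of-force policy review 175 days ago vs limit 180 → met
2. condition 'deploys armed guards' does not hold → requirement n/a → met
3. uniform insignia approval present → met
4. background re-screening 450 days ago vs limit 540 → met
5. use-of-force policy present → met
6. client contract template present → met
7. guard registration renewal 503 days ago vs limit 540 → met
8. incident-reporting audit 156 days ago vs limit 270 → met
9. guards working without current registration 1 ≤ 1 → met
10. firearms qualification 53 days ago vs limit 60 → met
Not met: 0 of 10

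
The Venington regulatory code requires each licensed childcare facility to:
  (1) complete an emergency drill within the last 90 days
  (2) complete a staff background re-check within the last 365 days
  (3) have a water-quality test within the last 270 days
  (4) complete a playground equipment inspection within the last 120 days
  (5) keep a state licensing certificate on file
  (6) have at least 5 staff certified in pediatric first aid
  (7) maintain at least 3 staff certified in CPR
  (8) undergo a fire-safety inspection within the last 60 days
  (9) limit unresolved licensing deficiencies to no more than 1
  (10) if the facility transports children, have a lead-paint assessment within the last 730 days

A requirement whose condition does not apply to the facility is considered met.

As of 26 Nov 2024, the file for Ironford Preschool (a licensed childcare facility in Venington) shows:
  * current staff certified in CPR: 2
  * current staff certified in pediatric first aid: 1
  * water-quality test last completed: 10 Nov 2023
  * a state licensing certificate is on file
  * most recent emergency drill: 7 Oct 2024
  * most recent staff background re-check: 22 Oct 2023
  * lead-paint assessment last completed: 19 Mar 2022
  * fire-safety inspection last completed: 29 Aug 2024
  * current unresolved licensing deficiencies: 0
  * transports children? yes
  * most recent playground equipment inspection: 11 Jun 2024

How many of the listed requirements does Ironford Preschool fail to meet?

7

1. emergency drill 50 days ago vs limit 90 → met
2. staff background re-check 401 days ago vs limit 365 → not met
3. water-quality test 382 days ago vs limit 270 → not met
4. playground equipment inspection 168 days ago vs limit 120 → not met
5. state licensing certificate present → met
6. staff certified in pediatric first aid 1 < 5 → not met
7. staff certified in CPR 2 < 3 → not met
8. fire-safety inspection 89 days ago vs limit 60 → not met
9. unresolved licensing deficiencies 0 ≤ 1 → met
10. condition 'transports children' holds; lead-paint assessment 983 days ago vs limit 730 → not met
Not met: 7 of 10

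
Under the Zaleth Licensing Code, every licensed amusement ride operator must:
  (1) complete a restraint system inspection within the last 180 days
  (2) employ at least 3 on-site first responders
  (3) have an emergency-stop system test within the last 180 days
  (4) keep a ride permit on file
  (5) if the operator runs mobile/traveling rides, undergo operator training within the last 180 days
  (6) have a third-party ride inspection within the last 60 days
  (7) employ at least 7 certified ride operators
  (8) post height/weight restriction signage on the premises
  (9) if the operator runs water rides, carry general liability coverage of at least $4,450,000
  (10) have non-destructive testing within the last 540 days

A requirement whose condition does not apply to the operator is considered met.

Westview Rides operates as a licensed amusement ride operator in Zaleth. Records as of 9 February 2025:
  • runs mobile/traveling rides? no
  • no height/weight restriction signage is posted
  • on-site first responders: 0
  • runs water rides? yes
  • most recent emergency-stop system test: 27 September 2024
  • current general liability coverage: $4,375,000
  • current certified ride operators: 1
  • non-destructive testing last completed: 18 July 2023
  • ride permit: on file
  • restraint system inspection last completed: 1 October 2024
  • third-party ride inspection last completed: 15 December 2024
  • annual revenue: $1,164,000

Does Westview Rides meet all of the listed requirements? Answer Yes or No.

1. restraint system inspection 131 days ago vs limit 180 → met
2. on-site first responders 0 < 3 → not met
3. emergency-stop system test 135 days ago vs limit 180 → met
4. ride permit present → met
5. condition 'runs mobile/traveling rides' does not hold → requirement n/a → met
6. third-party ride inspection 56 days ago vs limit 60 → met
7. certified ride operators 1 < 7 → not met
8. height/weight restriction signage absent → not met
9. condition 'runs water rides' holds; general liability coverage $4,375,000 < $4,450,000 → not met
10. non-destructive testing 572 days ago vs limit 540 → not met
Not met: 2, 7, 8, 9, 10

No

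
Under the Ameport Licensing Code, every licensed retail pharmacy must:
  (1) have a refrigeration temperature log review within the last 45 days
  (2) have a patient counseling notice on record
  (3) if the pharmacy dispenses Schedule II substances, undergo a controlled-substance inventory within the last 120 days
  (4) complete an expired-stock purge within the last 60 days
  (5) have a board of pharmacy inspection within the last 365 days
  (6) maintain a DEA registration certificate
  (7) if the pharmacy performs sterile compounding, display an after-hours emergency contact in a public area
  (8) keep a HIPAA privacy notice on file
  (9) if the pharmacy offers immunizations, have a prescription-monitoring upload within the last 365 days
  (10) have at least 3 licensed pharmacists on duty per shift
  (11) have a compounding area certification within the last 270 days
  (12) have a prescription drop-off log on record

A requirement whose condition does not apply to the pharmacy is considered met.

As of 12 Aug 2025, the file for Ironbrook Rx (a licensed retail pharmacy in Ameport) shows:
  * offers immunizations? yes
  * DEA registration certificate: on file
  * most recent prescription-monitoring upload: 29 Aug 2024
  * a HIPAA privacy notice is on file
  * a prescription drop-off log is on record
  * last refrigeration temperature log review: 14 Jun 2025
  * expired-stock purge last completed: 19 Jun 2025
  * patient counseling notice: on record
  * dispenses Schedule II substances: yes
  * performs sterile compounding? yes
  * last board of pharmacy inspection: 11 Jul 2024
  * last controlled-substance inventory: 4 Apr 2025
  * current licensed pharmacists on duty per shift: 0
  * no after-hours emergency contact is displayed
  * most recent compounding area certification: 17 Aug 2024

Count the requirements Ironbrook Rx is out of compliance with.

1. refrigeration temperature log review 59 days ago vs limit 45 → not met
2. patient counseling notice present → met
3. condition 'dispenses Schedule II substances' holds; controlled-substance inventory 130 days ago vs limit 120 → not met
4. expired-stock purge 54 days ago vs limit 60 → met
5. board of pharmacy inspection 397 days ago vs limit 365 → not met
6. DEA registration certificate present → met
7. condition 'performs sterile compounding' holds; after-hours emergency contact absent → not met
8. HIPAA privacy notice present → met
9. condition 'offers immunizations' holds; prescription-monitoring upload 348 days ago vs limit 365 → met
10. licensed pharmacists on duty per shift 0 < 3 → not met
11. compounding area certification 360 days ago vs limit 270 → not met
12. prescription drop-off log present → met
Not met: 6 of 12

6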